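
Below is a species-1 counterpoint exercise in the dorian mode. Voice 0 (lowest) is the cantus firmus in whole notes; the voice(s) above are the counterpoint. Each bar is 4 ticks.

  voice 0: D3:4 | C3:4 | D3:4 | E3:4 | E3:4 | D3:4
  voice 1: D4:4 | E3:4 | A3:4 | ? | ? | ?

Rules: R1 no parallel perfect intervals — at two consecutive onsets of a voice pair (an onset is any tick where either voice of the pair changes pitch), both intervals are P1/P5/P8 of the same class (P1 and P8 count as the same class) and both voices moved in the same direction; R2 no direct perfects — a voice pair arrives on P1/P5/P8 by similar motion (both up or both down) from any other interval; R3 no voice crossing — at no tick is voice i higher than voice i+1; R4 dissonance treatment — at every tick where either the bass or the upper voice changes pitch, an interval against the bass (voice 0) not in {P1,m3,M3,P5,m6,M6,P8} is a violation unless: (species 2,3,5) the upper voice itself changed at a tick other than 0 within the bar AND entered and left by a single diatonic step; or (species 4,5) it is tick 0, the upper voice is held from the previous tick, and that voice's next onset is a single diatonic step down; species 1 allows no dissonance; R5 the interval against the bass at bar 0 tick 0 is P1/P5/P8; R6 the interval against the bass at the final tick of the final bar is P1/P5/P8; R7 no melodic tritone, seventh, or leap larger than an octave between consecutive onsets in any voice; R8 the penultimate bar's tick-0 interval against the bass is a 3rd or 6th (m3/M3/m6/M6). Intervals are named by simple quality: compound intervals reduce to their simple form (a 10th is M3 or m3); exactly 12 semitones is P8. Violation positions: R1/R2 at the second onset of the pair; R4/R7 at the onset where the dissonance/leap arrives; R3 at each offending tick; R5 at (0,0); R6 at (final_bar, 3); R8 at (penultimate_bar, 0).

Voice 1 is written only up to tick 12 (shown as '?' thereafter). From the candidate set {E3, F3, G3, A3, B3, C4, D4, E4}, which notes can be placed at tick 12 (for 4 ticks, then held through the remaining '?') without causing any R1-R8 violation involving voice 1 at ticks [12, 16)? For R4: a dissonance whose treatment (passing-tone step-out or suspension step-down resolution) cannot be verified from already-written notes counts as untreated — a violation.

E3: legal
F3: violates R4
G3: legal
A3: violates R4
B3: violates R1
C4: legal
D4: violates R4
E4: violates R2

{C4, E3, G3}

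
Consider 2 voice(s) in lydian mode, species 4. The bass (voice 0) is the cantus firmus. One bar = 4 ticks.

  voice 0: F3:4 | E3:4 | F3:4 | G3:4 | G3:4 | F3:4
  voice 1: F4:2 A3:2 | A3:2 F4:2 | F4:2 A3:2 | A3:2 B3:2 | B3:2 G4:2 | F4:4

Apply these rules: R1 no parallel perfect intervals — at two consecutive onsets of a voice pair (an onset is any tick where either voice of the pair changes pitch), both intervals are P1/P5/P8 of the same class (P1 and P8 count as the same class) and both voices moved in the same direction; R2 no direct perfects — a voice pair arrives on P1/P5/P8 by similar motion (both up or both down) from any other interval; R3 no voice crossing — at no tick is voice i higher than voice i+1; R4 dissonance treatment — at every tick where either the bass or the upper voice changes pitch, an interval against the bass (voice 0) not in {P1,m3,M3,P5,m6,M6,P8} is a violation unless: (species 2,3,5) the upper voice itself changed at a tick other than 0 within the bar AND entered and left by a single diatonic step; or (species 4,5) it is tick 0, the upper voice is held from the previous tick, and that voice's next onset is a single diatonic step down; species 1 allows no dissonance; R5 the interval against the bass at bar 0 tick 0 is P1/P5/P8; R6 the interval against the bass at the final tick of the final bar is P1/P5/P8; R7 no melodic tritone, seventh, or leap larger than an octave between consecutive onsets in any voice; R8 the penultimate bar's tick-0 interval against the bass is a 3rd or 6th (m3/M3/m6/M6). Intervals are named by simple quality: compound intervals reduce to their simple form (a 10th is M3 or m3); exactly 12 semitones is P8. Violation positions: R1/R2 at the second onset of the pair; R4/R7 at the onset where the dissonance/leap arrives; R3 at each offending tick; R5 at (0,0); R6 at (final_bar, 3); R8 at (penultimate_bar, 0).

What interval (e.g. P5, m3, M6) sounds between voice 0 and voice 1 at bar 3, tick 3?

voice 0=G3 voice 1=B3 -> M3

M3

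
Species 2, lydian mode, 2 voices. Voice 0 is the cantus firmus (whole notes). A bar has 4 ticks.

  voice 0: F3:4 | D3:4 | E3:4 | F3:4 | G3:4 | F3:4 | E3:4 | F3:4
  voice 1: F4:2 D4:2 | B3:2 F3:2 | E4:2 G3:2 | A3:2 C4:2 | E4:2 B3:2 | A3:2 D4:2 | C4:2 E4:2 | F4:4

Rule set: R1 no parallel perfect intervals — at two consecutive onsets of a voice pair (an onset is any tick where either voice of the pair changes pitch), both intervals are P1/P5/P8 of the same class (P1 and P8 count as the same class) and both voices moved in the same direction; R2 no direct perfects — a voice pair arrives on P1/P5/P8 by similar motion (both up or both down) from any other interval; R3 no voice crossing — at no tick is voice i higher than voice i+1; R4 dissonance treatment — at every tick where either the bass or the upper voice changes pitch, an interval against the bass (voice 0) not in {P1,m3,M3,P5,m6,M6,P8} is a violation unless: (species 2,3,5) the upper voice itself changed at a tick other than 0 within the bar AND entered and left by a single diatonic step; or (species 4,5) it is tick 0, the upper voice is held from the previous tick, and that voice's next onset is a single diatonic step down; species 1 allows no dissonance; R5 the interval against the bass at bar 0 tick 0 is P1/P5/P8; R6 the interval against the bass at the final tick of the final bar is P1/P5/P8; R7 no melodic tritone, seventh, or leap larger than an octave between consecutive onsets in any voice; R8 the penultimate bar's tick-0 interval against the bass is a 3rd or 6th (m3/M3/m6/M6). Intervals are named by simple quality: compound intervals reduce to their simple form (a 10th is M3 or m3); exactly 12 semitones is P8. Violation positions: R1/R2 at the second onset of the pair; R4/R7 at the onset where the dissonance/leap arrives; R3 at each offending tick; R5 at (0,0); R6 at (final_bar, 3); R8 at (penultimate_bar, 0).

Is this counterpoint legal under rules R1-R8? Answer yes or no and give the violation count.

bar 0: v0=F3 v1=F4 (P8)
bar 1: v0=D3 v1=B3 (M6)
bar 2: v0=E3 v1=E4 (P8)
bar 3: v0=F3 v1=A3 (M3)
bar 4: v0=G3 v1=E4 (M6)
bar 5: v0=F3 v1=A3 (M3)
bar 6: v0=E3 v1=C4 (m6)
bar 7: v0=F3 v1=F4 (P8)
  R7 @ bar1.2: B3->F3 leap 6st
  R2 @ bar2.0: D3/F3 m3 -> E3/E4 P8 similar
  R7 @ bar2.0: F3->E4 leap 11st
  R1 @ bar7.0: E3/E4 P8 -> F3/F4 P8 similar

No (4 violations)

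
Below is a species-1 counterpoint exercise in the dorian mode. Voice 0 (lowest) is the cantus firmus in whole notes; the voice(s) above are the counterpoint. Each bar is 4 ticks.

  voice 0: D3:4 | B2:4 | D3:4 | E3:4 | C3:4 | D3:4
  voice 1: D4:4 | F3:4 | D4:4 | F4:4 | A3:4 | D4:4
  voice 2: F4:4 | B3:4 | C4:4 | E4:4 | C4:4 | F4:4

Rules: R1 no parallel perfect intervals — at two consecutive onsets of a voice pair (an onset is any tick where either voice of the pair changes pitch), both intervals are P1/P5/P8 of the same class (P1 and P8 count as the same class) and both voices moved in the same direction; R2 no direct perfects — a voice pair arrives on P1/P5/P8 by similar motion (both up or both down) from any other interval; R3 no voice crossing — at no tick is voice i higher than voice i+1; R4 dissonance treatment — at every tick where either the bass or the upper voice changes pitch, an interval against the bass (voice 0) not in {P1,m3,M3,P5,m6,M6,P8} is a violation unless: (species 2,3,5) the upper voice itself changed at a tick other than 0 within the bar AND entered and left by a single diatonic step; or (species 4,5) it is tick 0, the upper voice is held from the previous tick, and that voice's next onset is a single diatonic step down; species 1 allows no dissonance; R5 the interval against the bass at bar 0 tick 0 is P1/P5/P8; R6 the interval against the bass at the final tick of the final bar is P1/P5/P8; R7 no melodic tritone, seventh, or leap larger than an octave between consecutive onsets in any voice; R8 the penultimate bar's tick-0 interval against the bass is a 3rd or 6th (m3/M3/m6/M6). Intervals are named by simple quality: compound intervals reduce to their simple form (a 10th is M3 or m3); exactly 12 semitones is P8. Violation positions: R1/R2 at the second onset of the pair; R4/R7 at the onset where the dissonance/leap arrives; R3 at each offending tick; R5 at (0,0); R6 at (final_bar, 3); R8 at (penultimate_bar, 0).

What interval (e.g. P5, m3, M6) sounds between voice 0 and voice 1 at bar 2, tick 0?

voice 0=D3 voice 1=D4 -> P8

P8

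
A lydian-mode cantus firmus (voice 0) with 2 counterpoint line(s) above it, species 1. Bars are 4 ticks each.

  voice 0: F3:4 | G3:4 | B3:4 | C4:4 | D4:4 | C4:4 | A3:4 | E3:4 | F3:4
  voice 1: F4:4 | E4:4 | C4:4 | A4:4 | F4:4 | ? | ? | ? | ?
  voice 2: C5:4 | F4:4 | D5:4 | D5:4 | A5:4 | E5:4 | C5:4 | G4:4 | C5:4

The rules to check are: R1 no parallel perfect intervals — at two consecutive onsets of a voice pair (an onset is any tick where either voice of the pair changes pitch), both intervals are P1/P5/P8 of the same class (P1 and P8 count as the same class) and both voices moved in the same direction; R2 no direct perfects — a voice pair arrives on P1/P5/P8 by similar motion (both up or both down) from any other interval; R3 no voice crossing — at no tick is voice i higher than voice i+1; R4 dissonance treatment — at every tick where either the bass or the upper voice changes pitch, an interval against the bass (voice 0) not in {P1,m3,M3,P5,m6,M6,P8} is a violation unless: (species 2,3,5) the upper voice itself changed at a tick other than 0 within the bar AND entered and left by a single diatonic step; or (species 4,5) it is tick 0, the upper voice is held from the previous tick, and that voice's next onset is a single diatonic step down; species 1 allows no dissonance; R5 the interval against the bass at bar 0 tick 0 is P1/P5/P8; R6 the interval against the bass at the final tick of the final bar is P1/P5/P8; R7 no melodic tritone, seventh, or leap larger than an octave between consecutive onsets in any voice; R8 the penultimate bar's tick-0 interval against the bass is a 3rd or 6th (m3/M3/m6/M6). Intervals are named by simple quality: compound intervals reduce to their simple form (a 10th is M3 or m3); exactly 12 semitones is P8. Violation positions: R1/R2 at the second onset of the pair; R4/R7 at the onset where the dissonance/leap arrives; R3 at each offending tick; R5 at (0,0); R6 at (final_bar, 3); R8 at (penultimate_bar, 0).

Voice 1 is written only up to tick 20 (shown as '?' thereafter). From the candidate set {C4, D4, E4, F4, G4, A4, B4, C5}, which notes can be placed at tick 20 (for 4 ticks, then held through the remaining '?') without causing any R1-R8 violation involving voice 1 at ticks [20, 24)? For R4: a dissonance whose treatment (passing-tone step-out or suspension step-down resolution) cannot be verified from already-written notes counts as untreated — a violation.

C4: violates R2
D4: violates R4
E4: violates R2
F4: violates R4
G4: legal
A4: legal
B4: violates R4,R7
C5: legal

{A4, C5, G4}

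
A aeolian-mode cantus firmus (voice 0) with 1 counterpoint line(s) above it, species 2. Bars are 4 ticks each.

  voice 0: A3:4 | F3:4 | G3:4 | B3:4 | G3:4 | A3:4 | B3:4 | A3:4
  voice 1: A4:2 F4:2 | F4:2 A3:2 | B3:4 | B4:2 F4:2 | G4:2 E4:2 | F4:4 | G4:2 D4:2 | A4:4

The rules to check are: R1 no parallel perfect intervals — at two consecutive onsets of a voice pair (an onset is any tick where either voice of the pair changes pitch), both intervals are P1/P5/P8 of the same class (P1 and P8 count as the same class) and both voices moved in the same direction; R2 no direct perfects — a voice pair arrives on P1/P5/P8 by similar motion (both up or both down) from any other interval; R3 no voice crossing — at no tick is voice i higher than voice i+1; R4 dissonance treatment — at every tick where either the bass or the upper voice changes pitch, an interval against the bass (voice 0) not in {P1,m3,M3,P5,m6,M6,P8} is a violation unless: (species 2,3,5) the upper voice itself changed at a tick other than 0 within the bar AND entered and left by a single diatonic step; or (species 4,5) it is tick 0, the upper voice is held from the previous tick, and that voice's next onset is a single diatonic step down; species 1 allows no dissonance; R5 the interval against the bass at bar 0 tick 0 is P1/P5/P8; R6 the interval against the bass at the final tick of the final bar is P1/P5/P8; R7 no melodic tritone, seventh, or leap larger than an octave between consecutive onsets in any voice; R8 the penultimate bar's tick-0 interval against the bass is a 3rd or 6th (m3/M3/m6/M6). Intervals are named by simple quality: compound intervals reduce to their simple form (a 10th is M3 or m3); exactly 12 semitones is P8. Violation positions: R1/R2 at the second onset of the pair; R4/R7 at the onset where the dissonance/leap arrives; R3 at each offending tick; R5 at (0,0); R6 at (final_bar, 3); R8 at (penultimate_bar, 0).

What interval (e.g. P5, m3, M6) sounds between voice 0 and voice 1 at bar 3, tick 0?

voice 0=B3 voice 1=B4 -> P8

P8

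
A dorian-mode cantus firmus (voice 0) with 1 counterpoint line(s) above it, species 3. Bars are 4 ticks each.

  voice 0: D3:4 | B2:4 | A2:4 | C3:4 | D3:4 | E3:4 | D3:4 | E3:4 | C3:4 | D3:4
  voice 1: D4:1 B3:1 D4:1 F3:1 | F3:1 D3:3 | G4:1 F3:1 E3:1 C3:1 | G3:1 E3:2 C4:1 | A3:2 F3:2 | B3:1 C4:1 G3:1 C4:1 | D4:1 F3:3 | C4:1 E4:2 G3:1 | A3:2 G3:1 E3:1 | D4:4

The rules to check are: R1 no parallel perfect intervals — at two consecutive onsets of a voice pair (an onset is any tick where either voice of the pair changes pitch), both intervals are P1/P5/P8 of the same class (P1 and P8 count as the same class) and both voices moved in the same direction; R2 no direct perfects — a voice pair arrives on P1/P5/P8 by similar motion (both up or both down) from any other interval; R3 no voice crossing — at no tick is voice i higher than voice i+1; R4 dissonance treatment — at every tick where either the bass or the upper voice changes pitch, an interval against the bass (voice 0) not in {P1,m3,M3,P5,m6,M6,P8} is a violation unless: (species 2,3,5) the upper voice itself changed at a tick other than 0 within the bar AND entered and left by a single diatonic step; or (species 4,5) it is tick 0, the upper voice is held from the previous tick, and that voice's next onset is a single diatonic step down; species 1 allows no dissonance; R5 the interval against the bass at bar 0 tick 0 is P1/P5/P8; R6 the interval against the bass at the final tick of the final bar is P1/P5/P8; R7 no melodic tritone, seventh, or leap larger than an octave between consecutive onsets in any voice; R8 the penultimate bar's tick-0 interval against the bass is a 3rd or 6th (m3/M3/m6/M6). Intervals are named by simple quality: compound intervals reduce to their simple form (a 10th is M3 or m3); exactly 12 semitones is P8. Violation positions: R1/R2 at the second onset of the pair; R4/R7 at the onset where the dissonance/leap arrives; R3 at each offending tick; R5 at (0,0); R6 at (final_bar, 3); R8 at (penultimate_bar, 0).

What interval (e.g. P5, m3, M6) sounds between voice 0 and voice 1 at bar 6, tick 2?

m3

voice 0=D3 voice 1=F3 -> m3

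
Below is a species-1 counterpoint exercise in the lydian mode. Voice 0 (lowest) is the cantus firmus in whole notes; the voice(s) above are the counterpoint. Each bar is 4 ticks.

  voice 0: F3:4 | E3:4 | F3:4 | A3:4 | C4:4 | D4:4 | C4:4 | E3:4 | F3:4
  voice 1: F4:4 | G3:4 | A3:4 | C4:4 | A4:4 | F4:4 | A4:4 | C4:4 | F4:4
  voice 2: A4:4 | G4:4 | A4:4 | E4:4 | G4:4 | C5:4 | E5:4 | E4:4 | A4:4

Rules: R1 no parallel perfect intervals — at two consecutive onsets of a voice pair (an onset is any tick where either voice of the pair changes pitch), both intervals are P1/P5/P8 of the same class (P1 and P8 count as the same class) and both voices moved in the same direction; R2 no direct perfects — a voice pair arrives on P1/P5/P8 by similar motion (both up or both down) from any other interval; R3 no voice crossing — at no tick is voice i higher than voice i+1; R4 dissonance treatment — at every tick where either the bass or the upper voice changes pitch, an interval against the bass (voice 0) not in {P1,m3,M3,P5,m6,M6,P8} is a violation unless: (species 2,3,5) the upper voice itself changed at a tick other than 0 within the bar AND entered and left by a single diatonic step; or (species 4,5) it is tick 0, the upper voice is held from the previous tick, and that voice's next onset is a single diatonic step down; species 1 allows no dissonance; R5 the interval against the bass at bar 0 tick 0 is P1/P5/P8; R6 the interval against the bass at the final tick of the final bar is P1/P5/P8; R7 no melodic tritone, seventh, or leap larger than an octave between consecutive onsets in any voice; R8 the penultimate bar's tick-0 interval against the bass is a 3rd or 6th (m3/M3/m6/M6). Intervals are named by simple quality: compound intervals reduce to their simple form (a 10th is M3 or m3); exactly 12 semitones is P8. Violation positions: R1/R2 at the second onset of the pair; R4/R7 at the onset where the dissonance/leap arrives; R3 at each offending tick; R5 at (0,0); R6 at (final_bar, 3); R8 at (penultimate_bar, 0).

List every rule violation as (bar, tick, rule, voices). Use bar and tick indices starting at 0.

(0, 0, R5, (0, 2))
(1, 0, R2, (1, 2))
(1, 0, R7, (1,))
(2, 0, R1, (1, 2))
(4, 0, R1, (0, 2))
(4, 0, R3, (1, 2))
(4, 1, R3, (1, 2))
(4, 2, R3, (1, 2))
(4, 3, R3, (1, 2))
(5, 0, R4, (0, 2))
(6, 0, R1, (1, 2))
(7, 0, R2, (0, 2))
(7, 0, R8, (0, 2))
(8, 0, R2, (0, 1))
(8, 3, R6, (0, 2))

bar 0: v0=F3 v1=F4 v2=A4 downbeat M3
bar 1: v0=E3 v1=G3 v2=G4 downbeat m3
bar 2: v0=F3 v1=A3 v2=A4 downbeat M3
bar 3: v0=A3 v1=C4 v2=E4 downbeat P5
bar 4: v0=C4 v1=A4 v2=G4 downbeat P5
bar 5: v0=D4 v1=F4 v2=C5 downbeat m7
bar 6: v0=C4 v1=A4 v2=E5 downbeat M3
bar 7: v0=E3 v1=C4 v2=E4 downbeat P8
bar 8: v0=F3 v1=F4 v2=A4 downbeat M3
  -> R5 @ bar 0 tick 0 v(0, 2): opens on M3
  -> R2 @ bar 1 tick 0 v(1, 2): F4/A4 M3 -> G3/G4 P8 similar
  -> R7 @ bar 1 tick 0 v(1,): F4->G3 leap 10st
  -> R1 @ bar 2 tick 0 v(1, 2): G3/G4 P8 -> A3/A4 P8 similar
  -> R1 @ bar 4 tick 0 v(0, 2): A3/E4 P5 -> C4/G4 P5 similar
  -> R3 @ bar 4 tick 0 v(1, 2): A4 above G4
  -> R3 @ bar 4 tick 1 v(1, 2): A4 above G4
  -> R3 @ bar 4 tick 2 v(1, 2): A4 above G4
  -> R3 @ bar 4 tick 3 v(1, 2): A4 above G4
  -> R4 @ bar 5 tick 0 v(0, 2): D4/C5 m7 untreated
  -> R1 @ bar 6 tick 0 v(1, 2): F4/C5 P5 -> A4/E5 P5 similar
  -> R2 @ bar 7 tick 0 v(0, 2): C4/E5 M3 -> E3/E4 P8 similar
  -> R8 @ bar 7 tick 0 v(0, 2): penult P8 not 3rd/6th
  -> R2 @ bar 8 tick 0 v(0, 1): E3/C4 m6 -> F3/F4 P8 similar
  -> R6 @ bar 8 tick 3 v(0, 2): closes on M3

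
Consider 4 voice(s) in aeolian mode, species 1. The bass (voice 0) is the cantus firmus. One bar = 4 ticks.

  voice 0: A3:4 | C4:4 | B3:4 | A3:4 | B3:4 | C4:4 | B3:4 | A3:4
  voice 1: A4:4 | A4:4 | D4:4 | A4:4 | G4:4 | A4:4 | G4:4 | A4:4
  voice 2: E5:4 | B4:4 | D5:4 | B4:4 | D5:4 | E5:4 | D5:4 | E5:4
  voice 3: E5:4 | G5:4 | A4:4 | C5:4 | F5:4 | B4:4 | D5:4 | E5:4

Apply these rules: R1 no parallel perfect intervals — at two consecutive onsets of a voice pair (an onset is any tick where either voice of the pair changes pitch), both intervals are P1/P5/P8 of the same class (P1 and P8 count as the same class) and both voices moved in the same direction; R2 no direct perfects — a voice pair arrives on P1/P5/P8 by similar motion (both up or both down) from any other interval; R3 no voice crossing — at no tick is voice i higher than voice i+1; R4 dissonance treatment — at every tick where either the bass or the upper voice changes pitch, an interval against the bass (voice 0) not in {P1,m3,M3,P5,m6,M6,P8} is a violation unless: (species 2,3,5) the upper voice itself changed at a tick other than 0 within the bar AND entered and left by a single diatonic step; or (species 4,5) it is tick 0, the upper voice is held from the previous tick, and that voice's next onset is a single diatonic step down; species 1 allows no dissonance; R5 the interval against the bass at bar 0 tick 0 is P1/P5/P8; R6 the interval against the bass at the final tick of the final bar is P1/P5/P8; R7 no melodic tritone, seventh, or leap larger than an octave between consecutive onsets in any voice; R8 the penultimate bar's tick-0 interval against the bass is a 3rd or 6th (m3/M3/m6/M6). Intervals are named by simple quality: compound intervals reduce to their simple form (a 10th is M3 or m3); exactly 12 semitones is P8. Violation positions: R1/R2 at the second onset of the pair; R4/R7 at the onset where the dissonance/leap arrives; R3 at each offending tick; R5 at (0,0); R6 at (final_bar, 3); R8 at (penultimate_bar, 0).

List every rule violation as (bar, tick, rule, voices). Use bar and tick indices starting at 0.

bar 0: v0=A3 v1=A4 v2=E5 v3=E5 downbeat P5
bar 1: v0=C4 v1=A4 v2=B4 v3=G5 downbeat P5
bar 2: v0=B3 v1=D4 v2=D5 v3=A4 downbeat m7
bar 3: v0=A3 v1=A4 v2=B4 v3=C5 downbeat m3
bar 4: v0=B3 v1=G4 v2=D5 v3=F5 downbeat TT
bar 5: v0=C4 v1=A4 v2=E5 v3=B4 downbeat M7
bar 6: v0=B3 v1=G4 v2=D5 v3=D5 downbeat m3
bar 7: v0=A3 v1=A4 v2=E5 v3=E5 downbeat P5
  -> R1 @ bar 1 tick 0 v(0, 3): A3/E5 P5 -> C4/G5 P5 similar
  -> R4 @ bar 1 tick 0 v(0, 2): C4/B4 M7 untreated
  -> R2 @ bar 2 tick 0 v(1, 3): A4/G5 m7 -> D4/A4 P5 similar
  -> R3 @ bar 2 tick 0 v(2, 3): D5 above A4
  -> R4 @ bar 2 tick 0 v(0, 3): B3/A4 m7 untreated
  -> R7 @ bar 2 tick 0 v(3,): G5->A4 leap 10st
  -> R3 @ bar 2 tick 1 v(2, 3): D5 above A4
  -> R3 @ bar 2 tick 2 v(2, 3): D5 above A4
  -> R3 @ bar 2 tick 3 v(2, 3): D5 above A4
  -> R4 @ bar 3 tick 0 v(0, 2): A3/B4 M2 untreated
  -> R4 @ bar 4 tick 0 v(0, 3): B3/F5 TT untreated
  -> R1 @ bar 5 tick 0 v(1, 2): G4/D5 P5 -> A4/E5 P5 similar
  -> R3 @ bar 5 tick 0 v(2, 3): E5 above B4
  -> R4 @ bar 5 tick 0 v(0, 3): C4/B4 M7 untreated
  -> R7 @ bar 5 tick 0 v(3,): F5->B4 leap 6st
  -> R3 @ bar 5 tick 1 v(2, 3): E5 above B4
  -> R3 @ bar 5 tick 2 v(2, 3): E5 above B4
  -> R3 @ bar 5 tick 3 v(2, 3): E5 above B4
  -> R1 @ bar 6 tick 0 v(1, 2): A4/E5 P5 -> G4/D5 P5 similar
  -> R1 @ bar 7 tick 0 v(1, 2): G4/D5 P5 -> A4/E5 P5 similar
  -> R1 @ bar 7 tick 0 v(1, 3): G4/D5 P5 -> A4/E5 P5 similar
  -> R1 @ bar 7 tick 0 v(2, 3): D5/D5 P1 -> E5/E5 P1 similar

(1, 0, R1, (0, 3))
(1, 0, R4, (0, 2))
(2, 0, R2, (1, 3))
(2, 0, R3, (2, 3))
(2, 0, R4, (0, 3))
(2, 0, R7, (3,))
(2, 1, R3, (2, 3))
(2, 2, R3, (2, 3))
(2, 3, R3, (2, 3))
(3, 0, R4, (0, 2))
(4, 0, R4, (0, 3))
(5, 0, R1, (1, 2))
(5, 0, R3, (2, 3))
(5, 0, R4, (0, 3))
(5, 0, R7, (3,))
(5, 1, R3, (2, 3))
(5, 2, R3, (2, 3))
(5, 3, R3, (2, 3))
(6, 0, R1, (1, 2))
(7, 0, R1, (1, 2))
(7, 0, R1, (1, 3))
(7, 0, R1, (2, 3))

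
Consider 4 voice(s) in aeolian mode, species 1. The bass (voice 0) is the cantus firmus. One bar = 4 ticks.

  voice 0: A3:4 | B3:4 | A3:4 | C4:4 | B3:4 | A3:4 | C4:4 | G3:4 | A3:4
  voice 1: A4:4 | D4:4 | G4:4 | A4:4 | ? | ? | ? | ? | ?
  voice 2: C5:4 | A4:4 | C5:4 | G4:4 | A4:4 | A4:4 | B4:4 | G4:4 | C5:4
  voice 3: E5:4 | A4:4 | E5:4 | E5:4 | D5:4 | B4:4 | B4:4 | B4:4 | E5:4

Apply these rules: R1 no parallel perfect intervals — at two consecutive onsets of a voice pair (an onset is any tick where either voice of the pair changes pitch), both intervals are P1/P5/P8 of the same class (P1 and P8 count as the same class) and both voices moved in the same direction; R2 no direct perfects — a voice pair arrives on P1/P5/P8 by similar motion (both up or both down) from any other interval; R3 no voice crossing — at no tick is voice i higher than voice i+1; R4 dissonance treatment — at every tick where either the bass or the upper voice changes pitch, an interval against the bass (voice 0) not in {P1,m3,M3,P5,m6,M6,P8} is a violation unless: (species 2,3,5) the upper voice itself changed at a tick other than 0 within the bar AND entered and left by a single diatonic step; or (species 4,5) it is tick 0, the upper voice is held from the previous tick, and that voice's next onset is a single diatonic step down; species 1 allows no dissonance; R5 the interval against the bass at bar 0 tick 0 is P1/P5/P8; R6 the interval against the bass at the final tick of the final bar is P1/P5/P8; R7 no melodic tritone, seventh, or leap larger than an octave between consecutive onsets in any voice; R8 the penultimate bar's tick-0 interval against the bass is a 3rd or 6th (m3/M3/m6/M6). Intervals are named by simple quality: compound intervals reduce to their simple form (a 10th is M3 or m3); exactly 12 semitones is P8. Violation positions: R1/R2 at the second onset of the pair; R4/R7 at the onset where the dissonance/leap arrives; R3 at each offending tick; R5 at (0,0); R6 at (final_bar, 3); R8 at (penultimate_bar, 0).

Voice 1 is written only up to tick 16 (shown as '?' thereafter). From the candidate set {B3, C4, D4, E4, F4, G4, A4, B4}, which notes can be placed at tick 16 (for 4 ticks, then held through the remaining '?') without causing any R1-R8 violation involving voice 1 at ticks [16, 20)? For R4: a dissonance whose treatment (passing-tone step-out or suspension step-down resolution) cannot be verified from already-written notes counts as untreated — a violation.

B3: violates R2,R7
C4: violates R4
D4: violates R2
E4: violates R4
F4: violates R4
G4: violates R1
A4: violates R4
B4: violates R3

{}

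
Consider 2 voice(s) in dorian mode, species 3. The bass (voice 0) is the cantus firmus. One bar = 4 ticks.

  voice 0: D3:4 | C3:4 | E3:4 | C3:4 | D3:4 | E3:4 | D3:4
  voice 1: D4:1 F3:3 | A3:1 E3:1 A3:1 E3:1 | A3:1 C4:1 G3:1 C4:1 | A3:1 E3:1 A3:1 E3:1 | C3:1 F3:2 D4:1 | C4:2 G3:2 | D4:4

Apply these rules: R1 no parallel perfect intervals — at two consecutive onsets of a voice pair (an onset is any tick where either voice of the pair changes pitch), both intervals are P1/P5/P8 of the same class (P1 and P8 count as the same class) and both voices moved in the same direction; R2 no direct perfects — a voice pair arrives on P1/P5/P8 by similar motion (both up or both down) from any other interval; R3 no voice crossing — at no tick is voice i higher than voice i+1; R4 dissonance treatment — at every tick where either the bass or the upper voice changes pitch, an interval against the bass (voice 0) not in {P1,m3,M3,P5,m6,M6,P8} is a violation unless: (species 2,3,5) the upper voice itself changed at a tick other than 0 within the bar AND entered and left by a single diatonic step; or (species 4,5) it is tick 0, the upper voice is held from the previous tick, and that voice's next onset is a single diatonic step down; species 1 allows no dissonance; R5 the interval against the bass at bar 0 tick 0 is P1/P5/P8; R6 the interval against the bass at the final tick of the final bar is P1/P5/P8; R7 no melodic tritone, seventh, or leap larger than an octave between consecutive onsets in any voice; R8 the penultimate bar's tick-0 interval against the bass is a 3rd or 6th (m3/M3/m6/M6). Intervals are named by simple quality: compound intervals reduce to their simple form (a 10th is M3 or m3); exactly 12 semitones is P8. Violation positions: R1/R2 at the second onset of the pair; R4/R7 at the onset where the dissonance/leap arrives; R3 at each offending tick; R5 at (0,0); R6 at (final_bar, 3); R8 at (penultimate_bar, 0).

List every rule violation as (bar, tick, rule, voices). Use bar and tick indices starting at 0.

bar 0: v0=D3 v1=D4 downbeat P8
bar 1: v0=C3 v1=A3 downbeat M6
bar 2: v0=E3 v1=A3 downbeat P4
bar 3: v0=C3 v1=A3 downbeat M6
bar 4: v0=D3 v1=C3 downbeat M2
bar 5: v0=E3 v1=C4 downbeat m6
bar 6: v0=D3 v1=D4 downbeat P8
  -> R4 @ bar 2 tick 0 v(0, 1): E3/A3 P4 untreated
  -> R3 @ bar 4 tick 0 v(0, 1): D3 above C3
  -> R4 @ bar 4 tick 0 v(0, 1): D3/C3 M2 untreated

(2, 0, R4, (0, 1))
(4, 0, R3, (0, 1))
(4, 0, R4, (0, 1))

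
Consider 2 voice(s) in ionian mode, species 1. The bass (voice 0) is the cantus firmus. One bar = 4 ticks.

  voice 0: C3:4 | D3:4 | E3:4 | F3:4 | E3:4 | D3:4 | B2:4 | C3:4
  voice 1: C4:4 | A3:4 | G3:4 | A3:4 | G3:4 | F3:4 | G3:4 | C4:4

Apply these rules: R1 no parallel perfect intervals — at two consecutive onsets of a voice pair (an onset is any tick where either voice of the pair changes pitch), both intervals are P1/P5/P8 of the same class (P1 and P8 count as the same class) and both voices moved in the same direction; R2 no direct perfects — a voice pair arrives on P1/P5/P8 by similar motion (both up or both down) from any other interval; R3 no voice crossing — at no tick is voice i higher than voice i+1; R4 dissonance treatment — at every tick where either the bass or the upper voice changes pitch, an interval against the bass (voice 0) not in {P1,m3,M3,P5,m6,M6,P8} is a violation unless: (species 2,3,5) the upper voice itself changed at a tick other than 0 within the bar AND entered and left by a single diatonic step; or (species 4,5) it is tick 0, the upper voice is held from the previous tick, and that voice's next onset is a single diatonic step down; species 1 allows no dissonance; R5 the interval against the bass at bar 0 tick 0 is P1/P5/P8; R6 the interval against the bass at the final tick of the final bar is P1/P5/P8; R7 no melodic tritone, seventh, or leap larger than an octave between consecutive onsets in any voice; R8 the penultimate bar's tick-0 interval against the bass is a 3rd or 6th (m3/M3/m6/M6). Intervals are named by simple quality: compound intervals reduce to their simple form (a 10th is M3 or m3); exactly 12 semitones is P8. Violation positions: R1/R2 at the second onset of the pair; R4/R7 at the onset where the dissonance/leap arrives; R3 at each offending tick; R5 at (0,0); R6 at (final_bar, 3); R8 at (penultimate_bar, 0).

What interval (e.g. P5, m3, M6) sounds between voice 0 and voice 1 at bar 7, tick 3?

voice 0=C3 voice 1=C4 -> P8

P8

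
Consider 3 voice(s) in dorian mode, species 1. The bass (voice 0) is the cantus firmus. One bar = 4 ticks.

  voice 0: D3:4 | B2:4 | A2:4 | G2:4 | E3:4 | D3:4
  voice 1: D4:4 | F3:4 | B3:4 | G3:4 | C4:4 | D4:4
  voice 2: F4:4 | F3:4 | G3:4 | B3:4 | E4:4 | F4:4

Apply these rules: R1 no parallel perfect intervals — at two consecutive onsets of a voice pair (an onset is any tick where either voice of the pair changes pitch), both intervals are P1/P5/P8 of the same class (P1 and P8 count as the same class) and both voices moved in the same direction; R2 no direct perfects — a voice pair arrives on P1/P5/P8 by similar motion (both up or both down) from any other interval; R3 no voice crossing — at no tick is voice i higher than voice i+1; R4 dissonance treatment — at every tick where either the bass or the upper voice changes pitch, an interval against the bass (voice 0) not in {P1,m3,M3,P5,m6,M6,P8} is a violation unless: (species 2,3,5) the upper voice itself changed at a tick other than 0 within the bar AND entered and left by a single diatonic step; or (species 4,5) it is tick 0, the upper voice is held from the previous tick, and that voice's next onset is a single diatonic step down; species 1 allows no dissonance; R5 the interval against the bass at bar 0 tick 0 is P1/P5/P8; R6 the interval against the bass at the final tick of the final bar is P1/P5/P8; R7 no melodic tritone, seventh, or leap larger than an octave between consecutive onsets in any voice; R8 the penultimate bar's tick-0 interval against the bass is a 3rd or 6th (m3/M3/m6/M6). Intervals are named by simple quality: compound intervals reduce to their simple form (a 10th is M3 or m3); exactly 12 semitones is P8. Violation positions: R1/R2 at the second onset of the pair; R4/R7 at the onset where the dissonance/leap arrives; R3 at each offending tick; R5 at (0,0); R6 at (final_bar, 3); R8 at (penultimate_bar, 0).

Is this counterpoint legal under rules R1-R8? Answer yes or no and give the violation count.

bar 0: v0=D3 v1=D4 v2=F4 (m3)
bar 1: v0=B2 v1=F3 v2=F3 (TT)
bar 2: v0=A2 v1=B3 v2=G3 (m7)
bar 3: v0=G2 v1=G3 v2=B3 (M3)
bar 4: v0=E3 v1=C4 v2=E4 (P8)
bar 5: v0=D3 v1=D4 v2=F4 (m3)
  R5 @ bar0.0: opens on m3
  R2 @ bar1.0: D4/F4 m3 -> F3/F3 P1 similar
  R4 @ bar1.0: B2/F3 TT untreated
  R4 @ bar1.0: B2/F3 TT untreated
  R3 @ bar2.0: B3 above G3
  R4 @ bar2.0: A2/B3 M2 untreated
  R4 @ bar2.0: A2/G3 m7 untreated
  R7 @ bar2.0: F3->B3 leap 6st
  R3 @ bar2.1: B3 above G3
  R3 @ bar2.2: B3 above G3
  R3 @ bar2.3: B3 above G3
  R2 @ bar3.0: A2/B3 M2 -> G2/G3 P8 similar
  R2 @ bar4.0: G2/B3 M3 -> E3/E4 P8 similar
  R8 @ bar4.0: penult P8 not 3rd/6th
  R6 @ bar5.3: closes on m3

No (15 violations)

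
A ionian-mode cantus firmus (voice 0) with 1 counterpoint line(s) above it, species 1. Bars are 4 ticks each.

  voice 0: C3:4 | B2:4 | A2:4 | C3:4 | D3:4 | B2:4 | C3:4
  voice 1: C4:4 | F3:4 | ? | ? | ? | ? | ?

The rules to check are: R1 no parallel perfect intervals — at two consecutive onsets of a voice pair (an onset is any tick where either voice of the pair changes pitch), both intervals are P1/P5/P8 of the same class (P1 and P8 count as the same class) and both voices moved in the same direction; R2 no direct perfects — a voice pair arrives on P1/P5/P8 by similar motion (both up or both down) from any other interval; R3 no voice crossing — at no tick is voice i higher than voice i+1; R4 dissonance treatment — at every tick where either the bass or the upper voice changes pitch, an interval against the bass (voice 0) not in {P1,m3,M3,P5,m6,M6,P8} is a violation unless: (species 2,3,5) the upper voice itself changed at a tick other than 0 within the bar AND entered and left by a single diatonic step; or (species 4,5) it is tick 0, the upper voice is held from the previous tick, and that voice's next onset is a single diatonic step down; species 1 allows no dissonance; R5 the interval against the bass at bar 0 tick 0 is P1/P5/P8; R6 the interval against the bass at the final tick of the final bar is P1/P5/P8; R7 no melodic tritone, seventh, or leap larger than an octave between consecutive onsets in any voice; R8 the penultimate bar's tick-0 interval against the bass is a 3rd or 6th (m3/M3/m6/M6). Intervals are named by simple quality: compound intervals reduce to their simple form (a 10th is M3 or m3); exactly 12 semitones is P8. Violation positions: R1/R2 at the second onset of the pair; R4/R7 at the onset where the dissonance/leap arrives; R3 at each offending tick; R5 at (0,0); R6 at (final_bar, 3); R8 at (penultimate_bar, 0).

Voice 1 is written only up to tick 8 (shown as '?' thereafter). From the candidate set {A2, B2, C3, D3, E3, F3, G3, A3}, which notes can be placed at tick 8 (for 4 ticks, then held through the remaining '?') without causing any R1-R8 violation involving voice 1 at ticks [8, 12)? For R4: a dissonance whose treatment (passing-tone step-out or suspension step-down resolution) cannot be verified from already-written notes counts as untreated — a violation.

A2: violates R2
B2: violates R4,R7
C3: legal
D3: violates R4
E3: violates R2
F3: legal
G3: violates R4
A3: legal

{A3, C3, F3}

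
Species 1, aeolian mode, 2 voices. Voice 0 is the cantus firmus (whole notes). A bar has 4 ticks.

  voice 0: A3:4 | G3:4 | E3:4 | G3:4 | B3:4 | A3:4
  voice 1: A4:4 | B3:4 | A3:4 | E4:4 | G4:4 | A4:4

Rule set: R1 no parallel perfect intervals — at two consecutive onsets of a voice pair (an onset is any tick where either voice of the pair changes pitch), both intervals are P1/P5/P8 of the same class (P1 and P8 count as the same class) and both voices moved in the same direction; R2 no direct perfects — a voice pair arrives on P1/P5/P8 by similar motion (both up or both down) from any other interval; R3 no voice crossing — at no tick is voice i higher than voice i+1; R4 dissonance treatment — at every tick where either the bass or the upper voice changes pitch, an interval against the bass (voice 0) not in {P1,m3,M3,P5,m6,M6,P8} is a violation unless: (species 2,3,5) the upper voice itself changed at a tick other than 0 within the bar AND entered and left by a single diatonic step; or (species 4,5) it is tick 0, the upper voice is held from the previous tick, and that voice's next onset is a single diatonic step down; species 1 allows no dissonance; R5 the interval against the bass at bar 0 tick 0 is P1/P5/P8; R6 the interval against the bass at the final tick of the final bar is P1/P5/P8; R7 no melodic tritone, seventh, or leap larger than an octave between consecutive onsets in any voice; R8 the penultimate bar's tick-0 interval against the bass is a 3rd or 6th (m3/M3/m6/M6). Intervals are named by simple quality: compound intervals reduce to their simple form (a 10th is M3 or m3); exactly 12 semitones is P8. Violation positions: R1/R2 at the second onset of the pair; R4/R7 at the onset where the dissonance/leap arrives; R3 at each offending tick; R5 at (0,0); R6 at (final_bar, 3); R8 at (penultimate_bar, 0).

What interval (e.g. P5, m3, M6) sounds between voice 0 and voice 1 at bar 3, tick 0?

M6

voice 0=G3 voice 1=E4 -> M6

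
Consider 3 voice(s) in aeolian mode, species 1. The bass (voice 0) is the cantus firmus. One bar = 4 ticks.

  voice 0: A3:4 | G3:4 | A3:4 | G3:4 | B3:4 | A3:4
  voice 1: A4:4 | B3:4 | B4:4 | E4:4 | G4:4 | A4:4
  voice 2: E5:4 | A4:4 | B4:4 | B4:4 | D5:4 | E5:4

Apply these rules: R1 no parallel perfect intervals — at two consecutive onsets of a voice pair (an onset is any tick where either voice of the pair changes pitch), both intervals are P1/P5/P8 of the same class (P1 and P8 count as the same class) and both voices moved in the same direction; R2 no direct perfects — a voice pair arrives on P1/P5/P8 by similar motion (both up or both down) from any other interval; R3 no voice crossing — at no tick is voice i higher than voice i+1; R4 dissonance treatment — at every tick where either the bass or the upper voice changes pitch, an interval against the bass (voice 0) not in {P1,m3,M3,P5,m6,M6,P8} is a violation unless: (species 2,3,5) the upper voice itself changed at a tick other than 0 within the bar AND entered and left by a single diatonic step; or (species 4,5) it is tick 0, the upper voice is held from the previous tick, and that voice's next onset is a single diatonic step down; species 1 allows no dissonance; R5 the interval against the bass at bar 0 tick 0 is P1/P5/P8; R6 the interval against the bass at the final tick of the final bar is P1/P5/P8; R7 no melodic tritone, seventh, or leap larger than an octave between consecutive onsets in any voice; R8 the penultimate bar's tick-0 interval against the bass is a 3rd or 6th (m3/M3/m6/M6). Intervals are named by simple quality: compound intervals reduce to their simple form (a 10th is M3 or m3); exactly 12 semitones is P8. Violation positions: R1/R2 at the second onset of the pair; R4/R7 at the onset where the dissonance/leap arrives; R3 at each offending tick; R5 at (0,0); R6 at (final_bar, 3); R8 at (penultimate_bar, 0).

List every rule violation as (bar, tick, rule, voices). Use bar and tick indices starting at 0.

(1, 0, R4, (0, 2))
(1, 0, R7, (1,))
(2, 0, R2, (1, 2))
(2, 0, R4, (0, 1))
(2, 0, R4, (0, 2))
(4, 0, R1, (1, 2))
(5, 0, R1, (1, 2))

bar 0: v0=A3 v1=A4 v2=E5 downbeat P5
bar 1: v0=G3 v1=B3 v2=A4 downbeat M2
bar 2: v0=A3 v1=B4 v2=B4 downbeat M2
bar 3: v0=G3 v1=E4 v2=B4 downbeat M3
bar 4: v0=B3 v1=G4 v2=D5 downbeat m3
bar 5: v0=A3 v1=A4 v2=E5 downbeat P5
  -> R4 @ bar 1 tick 0 v(0, 2): G3/A4 M2 untreated
  -> R7 @ bar 1 tick 0 v(1,): A4->B3 leap 10st
  -> R2 @ bar 2 tick 0 v(1, 2): B3/A4 m7 -> B4/B4 P1 similar
  -> R4 @ bar 2 tick 0 v(0, 1): A3/B4 M2 untreated
  -> R4 @ bar 2 tick 0 v(0, 2): A3/B4 M2 untreated
  -> R1 @ bar 4 tick 0 v(1, 2): E4/B4 P5 -> G4/D5 P5 similar
  -> R1 @ bar 5 tick 0 v(1, 2): G4/D5 P5 -> A4/E5 P5 similar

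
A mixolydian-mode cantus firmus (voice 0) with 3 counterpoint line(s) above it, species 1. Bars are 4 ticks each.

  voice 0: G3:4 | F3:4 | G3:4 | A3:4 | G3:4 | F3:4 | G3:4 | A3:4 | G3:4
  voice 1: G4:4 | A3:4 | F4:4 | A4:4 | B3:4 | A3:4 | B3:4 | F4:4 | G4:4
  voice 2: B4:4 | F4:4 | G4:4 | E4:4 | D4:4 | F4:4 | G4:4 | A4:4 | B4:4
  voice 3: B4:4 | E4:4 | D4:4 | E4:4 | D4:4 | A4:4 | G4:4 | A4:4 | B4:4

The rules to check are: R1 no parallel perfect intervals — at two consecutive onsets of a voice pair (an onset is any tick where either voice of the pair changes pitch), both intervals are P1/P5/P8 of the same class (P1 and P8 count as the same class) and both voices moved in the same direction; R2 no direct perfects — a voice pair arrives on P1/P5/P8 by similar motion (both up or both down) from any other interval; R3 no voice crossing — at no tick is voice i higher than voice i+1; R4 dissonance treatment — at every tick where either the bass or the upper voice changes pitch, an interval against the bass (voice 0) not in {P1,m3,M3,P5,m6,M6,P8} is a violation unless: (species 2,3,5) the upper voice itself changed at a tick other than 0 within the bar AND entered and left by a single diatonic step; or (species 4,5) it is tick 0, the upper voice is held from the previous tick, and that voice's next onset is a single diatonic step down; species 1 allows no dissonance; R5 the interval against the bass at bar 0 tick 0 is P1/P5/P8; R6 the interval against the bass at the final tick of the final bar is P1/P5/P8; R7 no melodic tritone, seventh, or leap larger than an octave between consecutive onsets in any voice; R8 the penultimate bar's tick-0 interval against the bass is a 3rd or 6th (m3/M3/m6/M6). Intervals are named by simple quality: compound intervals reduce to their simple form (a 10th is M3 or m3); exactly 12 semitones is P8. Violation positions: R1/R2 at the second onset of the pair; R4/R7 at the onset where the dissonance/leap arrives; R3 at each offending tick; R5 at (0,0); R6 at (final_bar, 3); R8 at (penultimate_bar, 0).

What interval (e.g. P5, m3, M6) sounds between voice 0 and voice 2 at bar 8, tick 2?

M3

voice 0=G3 voice 2=B4 -> M3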